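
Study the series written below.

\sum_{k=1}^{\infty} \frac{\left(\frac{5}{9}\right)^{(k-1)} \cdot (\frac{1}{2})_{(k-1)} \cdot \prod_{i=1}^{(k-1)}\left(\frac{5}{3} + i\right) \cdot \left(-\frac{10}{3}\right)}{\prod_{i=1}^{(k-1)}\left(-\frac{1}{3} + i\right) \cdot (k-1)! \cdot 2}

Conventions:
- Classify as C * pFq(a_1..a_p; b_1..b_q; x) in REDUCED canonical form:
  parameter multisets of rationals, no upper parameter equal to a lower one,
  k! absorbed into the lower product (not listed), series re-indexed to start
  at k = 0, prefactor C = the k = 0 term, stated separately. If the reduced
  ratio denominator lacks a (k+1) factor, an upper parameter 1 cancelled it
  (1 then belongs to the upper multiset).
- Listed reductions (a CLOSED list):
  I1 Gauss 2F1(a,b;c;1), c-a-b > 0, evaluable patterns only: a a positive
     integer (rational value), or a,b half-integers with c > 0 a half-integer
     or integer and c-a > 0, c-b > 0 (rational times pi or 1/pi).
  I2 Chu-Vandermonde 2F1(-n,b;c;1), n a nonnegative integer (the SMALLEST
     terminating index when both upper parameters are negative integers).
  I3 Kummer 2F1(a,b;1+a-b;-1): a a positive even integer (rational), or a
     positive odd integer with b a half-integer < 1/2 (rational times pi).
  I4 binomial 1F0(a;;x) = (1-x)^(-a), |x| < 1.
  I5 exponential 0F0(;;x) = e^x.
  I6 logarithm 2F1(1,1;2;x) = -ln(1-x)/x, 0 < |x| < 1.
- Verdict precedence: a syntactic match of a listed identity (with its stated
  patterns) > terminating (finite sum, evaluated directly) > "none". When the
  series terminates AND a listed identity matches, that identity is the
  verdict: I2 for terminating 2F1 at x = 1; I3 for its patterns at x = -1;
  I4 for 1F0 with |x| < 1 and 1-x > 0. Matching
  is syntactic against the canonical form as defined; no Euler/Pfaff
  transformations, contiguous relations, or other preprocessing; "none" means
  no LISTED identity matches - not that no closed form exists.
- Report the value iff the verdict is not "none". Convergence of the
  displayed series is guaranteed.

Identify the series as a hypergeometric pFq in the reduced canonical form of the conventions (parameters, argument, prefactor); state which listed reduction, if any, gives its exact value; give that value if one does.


Canonical form: C = -\frac{5}{3} times 2F1 with upper {\frac{1}{2}, \frac{8}{3}}, lower {\frac{2}{3}}, x = \frac{5}{9}. Verdict: no listed reduction: x = \frac{5}{9} and upper {\frac{1}{2}, \frac{8}{3}} fail every I1-I6 pattern.

Key observation: t_0 = -\frac{5}{3} here, and the running product (C = -5/3) telescopes to a rising factorial.
Adjacent-term ratio: r(k) = \frac{5}{9} * (k+\frac{1}{2}) (k+\frac{8}{3}) / [(k+\frac{2}{3}) (k+1)] - rational in k, leading ratio \frac{5}{9}; with t_0 = -\frac{5}{3}, classification follows.


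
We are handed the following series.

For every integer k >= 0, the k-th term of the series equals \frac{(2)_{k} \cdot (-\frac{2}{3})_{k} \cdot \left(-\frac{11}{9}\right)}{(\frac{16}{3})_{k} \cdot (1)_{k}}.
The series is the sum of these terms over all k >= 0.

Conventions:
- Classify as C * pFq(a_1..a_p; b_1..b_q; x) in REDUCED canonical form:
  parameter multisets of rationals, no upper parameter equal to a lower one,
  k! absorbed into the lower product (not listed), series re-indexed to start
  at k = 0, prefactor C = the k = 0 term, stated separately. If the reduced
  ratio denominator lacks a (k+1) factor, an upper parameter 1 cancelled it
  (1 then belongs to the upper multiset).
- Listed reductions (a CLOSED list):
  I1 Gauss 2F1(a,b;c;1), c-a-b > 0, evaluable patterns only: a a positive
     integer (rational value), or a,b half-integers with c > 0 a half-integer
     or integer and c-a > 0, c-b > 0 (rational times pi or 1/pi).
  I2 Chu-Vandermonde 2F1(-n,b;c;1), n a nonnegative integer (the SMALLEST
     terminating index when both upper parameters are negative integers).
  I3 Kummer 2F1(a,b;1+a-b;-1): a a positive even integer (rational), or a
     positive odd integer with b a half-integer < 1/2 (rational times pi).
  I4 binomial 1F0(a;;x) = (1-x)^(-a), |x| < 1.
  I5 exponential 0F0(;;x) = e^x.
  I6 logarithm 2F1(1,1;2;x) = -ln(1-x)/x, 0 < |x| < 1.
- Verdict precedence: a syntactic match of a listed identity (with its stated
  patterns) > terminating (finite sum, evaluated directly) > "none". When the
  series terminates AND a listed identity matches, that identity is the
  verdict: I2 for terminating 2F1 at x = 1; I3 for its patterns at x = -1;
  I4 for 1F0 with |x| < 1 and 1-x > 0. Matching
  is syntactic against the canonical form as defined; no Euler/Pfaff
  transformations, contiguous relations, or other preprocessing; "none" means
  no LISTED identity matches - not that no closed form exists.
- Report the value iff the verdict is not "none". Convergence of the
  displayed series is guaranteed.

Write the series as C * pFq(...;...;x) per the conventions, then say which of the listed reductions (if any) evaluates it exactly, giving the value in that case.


With C = -\frac{11}{9}: the canonical form is 2F1(-\frac{2}{3}, 2; \frac{16}{3}; 1). Verdict: Gauss (I1, integer-parameter pattern) fires (x = 1: the Gamma ratio telescopes since c-a-b = 4 > 0 and a = 2 in Z>0). Hence: -\frac{143}{162}.

First insight: t_0 = -\frac{11}{9} here, and (1)_k (C = -11/9, x = 1) is k! itself.
Term ratio: r(k) = 1 * (k-\frac{2}{3}) (k+2) / [(k+\frac{16}{3}) (k+1)] - rational in k, leading ratio 1; with t_0 = -\frac{11}{9}, classification follows.


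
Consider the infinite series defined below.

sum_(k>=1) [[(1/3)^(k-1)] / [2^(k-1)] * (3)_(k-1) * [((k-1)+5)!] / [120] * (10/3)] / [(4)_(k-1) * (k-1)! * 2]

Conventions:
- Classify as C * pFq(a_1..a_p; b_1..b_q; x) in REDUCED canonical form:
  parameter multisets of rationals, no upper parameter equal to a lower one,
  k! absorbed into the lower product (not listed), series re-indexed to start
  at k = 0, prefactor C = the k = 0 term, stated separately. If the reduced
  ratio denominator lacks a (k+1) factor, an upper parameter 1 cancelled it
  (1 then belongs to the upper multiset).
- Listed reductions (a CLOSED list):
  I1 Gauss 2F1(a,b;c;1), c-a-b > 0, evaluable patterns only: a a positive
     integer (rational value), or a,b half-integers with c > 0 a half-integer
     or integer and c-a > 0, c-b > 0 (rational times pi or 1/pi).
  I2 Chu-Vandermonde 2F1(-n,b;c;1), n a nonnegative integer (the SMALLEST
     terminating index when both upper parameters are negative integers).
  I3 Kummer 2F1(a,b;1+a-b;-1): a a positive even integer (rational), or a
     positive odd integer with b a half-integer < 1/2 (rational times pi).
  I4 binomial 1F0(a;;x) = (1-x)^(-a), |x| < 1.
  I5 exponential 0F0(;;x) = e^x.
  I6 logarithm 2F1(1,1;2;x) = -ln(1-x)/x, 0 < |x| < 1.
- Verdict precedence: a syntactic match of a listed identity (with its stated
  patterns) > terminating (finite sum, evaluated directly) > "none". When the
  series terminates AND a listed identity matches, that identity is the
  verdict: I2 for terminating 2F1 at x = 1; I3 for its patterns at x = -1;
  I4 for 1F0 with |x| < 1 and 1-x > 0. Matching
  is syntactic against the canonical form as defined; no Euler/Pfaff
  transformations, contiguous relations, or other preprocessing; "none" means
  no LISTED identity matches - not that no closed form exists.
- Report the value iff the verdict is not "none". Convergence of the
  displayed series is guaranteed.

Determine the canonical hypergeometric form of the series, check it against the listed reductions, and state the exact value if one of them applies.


Prefactor 5/3, argument 1/6: 2F1 with upper {3, 6} over lower {4}. Verdict: none. A 2F1 with upper {3, 6} fits none of I1-I6 at x = 1/6; the sum runs forever.

First insight: t_0 = 5/3 here, and the constant factors (C = 5/3) combine into one prefactor.
Adjacent-term ratio: r(k) = (1/6) * (k+3) (k+6) / [(k+4) (k+1)] ; factor over Q: parameters, x = (1/6), and C = 5/3.


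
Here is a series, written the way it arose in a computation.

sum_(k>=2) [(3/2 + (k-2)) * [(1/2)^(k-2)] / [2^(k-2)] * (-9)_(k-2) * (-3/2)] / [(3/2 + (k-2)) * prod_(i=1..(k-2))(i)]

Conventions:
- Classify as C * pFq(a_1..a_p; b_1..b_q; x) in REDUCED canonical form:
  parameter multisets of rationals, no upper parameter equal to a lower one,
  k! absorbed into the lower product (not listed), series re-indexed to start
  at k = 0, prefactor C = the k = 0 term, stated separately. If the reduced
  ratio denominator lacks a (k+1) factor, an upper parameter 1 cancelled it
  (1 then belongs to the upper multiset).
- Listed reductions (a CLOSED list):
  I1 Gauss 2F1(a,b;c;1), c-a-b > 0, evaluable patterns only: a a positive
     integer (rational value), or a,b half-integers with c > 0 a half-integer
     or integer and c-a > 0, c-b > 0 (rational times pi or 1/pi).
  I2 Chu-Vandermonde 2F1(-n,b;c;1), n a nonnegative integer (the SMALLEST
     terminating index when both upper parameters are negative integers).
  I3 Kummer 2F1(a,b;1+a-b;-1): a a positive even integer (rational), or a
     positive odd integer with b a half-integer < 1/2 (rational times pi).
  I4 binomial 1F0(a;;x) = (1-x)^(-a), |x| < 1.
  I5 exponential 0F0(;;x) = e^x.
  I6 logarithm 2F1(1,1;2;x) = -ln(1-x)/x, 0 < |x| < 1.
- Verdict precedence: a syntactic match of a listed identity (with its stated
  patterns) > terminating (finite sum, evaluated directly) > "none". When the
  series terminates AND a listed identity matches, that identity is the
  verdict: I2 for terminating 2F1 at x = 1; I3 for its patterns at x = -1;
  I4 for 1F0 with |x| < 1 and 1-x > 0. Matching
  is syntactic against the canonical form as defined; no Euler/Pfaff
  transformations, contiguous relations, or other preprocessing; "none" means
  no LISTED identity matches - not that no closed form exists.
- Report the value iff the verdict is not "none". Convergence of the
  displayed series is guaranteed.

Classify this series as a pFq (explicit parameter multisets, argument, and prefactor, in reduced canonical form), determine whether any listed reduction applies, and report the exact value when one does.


Classification (C = -3/2): 1F0 with upper {-9}, lower {-}, argument x = 1/4. Verdict: the binomial series (I4) fires (the 1F0 binomial series: exponent 9, x = 1/4). Value: -59049/524288.

Key step: with t_0 = -3/2, striking the common factor k + 3/2 reduces the term (prefactor -3/2).
Adjacent-term ratio: r(k) = (1/4) * (k-9) / [(k+1)] - rational in k, leading ratio (1/4); with t_0 = -3/2, classification follows.


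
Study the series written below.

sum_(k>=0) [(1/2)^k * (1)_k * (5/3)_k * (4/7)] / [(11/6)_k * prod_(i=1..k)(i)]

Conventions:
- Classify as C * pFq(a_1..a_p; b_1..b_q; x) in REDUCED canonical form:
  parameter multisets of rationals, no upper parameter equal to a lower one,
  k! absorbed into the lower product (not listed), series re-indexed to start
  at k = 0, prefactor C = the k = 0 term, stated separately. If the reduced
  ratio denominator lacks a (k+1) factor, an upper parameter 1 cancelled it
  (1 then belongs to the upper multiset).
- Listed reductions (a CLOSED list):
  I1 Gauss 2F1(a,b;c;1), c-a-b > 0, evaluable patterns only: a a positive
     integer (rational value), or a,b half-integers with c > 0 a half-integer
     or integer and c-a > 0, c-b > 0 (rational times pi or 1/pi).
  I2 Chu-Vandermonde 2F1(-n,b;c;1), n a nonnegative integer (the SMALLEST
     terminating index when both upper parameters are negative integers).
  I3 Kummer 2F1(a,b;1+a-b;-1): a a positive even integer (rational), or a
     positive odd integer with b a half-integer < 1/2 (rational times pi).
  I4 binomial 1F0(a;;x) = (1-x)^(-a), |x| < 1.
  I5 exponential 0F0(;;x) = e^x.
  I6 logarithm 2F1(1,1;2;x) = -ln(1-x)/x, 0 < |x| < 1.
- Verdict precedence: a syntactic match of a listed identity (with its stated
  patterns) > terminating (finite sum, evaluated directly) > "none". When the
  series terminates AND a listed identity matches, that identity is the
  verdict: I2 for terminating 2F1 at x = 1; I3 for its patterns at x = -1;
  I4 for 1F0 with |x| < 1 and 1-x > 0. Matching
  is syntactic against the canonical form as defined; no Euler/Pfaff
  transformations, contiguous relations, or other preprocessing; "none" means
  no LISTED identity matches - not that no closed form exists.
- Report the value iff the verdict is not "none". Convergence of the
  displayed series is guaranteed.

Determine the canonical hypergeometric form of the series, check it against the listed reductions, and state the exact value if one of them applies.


This is 4/7 * 2F1(1, 5/3; 11/6; 1/2) in reduced canonical form. Verdict: none. A 2F1 with upper {1, 5/3} fits none of I1-I6 at x = 1/2; the sum runs forever.

Key step: from the first term 4/7: the product of the first k integers (C = 4/7) is k!.
Step ratio: r(k) = (1/2) * (k+1) (k+5/3) / [(k+11/6) (k+1)] - rational; roots negated = parameters, x = (1/2), C = 4/7.


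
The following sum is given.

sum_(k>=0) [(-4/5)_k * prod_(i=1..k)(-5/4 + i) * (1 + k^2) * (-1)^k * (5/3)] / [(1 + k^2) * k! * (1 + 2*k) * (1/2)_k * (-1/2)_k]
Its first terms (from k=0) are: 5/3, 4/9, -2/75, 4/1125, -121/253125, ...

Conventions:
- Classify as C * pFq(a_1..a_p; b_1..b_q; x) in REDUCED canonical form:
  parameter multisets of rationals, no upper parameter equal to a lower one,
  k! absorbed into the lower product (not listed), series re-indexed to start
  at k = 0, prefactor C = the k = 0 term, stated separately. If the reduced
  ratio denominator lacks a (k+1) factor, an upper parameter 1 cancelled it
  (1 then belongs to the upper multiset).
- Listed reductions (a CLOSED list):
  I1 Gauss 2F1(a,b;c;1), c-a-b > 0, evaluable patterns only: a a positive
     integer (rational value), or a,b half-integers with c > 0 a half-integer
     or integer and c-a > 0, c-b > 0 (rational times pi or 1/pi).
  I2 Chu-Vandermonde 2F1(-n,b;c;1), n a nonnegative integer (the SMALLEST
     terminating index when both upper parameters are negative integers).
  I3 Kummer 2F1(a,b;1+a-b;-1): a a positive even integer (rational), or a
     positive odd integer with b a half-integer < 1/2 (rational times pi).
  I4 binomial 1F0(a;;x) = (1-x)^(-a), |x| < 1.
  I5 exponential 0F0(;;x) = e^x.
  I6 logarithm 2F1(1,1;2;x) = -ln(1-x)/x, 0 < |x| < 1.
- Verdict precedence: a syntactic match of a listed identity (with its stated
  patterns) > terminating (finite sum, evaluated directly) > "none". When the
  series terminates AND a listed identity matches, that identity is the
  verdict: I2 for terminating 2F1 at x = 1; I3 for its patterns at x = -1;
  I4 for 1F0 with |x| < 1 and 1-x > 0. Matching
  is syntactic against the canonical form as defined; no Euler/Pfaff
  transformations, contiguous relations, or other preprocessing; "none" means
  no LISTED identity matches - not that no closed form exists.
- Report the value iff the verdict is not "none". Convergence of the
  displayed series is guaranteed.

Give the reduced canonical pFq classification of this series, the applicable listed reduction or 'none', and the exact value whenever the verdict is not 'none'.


The tell: t_0 = 5/3 here, and the lower (2k+1) factor (prefactor 5/3) shifts a half-integer Pochhammer.
Step ratio: r(k) = (-1) * (k-4/5) (k-1/4) / [(k-1/2) (k+3/2) (k+1)] - rational in k, leading ratio (-1); with t_0 = 5/3, classification follows.

At argument -1: a 2F2 with upper {-4/5, -1/4}, lower {-1/2, 3/2}, scaled by C = 5/3. Verdict: none. Every listed pattern misses the 2F2 form at -1, upper {-4/5, -1/4}.


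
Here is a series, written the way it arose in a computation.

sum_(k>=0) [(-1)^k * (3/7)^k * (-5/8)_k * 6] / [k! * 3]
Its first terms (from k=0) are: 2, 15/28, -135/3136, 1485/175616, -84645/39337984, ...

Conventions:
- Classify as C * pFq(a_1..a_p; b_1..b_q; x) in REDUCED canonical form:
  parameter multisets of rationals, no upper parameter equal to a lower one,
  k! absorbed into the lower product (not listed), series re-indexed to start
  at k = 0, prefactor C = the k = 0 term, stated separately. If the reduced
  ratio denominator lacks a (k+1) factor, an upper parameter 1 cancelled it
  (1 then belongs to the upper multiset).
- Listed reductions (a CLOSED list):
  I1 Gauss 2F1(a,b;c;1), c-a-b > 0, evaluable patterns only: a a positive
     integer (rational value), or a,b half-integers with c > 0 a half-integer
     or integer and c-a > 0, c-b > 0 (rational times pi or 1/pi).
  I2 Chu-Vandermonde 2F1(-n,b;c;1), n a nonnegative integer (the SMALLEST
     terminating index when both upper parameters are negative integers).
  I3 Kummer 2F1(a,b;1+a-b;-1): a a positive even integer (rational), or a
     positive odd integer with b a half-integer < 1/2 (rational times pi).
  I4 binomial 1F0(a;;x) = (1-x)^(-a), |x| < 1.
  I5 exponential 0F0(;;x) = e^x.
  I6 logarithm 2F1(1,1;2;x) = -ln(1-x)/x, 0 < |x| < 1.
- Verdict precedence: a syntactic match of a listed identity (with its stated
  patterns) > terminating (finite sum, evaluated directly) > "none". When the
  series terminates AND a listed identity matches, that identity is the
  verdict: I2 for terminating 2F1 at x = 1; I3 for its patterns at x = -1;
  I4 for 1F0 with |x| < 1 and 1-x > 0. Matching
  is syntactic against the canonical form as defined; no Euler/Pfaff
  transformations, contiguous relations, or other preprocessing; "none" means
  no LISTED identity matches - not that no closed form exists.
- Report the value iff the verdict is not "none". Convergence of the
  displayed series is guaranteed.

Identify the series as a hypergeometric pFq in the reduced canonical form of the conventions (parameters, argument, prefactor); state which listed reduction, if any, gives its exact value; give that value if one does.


The tell: with t_0 = 2, the constant factors (C = 2) combine into one prefactor.
Consecutive-term ratio: r(k) = (-3/7) * (k-5/8) / [(k+1)] - rational in k. x = (-3/7); t_0 = 2; negate the roots.

Prefactor 2, argument -3/7: 1F0 with upper {-5/8} over lower {-}. Verdict at x = -3/7: the binomial series (I4) matches (the 1F0 binomial series: exponent 5/8, x = -3/7). Value: 2 * (10/7)^(5/8).


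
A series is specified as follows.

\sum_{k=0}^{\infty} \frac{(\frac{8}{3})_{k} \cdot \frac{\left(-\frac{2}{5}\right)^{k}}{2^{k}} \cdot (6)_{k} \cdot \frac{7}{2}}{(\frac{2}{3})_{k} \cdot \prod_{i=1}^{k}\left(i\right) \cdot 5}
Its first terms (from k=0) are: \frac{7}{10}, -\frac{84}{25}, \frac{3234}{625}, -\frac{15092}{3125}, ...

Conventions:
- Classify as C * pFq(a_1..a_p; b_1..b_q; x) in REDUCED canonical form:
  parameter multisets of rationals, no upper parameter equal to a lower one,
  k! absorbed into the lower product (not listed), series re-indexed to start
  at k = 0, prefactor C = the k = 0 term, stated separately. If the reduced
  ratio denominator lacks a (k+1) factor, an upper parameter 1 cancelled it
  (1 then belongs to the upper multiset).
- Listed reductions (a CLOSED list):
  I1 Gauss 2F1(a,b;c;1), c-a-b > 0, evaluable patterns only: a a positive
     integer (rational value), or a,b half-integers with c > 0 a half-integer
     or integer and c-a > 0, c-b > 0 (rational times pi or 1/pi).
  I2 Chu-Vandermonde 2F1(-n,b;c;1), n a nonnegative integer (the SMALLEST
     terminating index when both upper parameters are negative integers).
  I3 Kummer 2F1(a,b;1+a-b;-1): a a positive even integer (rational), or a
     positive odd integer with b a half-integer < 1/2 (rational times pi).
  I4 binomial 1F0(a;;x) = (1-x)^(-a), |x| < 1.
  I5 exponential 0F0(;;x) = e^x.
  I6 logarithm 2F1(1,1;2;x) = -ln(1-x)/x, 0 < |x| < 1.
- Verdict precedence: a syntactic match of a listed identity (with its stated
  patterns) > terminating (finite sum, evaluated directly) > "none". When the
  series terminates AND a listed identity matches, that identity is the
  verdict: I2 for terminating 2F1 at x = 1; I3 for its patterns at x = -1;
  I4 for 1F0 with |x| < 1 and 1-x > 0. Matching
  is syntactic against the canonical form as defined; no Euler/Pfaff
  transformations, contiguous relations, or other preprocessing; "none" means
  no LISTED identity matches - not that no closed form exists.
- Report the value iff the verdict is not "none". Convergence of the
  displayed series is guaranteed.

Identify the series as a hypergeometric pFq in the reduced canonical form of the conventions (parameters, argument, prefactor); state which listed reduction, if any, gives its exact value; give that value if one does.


x = -\frac{1}{5} here; the reduced form reads 2F1, upper {\frac{8}{3}, 6}, lower {\frac{2}{3}}, C = \frac{7}{10}. Verdict: none here - no I1-I6 shape fits x = -\frac{1}{5} with lower {\frac{2}{3}}.

Key observation: x = -\frac{1}{5} and the product of the first k integers (C = 7/10) is k!.
Term ratio: r(k) = -\frac{1}{5} * (k+\frac{8}{3}) (k+6) / [(k+\frac{2}{3}) (k+1)] - rational in k, leading ratio -\frac{1}{5}; with t_0 = \frac{7}{10}, classification follows.


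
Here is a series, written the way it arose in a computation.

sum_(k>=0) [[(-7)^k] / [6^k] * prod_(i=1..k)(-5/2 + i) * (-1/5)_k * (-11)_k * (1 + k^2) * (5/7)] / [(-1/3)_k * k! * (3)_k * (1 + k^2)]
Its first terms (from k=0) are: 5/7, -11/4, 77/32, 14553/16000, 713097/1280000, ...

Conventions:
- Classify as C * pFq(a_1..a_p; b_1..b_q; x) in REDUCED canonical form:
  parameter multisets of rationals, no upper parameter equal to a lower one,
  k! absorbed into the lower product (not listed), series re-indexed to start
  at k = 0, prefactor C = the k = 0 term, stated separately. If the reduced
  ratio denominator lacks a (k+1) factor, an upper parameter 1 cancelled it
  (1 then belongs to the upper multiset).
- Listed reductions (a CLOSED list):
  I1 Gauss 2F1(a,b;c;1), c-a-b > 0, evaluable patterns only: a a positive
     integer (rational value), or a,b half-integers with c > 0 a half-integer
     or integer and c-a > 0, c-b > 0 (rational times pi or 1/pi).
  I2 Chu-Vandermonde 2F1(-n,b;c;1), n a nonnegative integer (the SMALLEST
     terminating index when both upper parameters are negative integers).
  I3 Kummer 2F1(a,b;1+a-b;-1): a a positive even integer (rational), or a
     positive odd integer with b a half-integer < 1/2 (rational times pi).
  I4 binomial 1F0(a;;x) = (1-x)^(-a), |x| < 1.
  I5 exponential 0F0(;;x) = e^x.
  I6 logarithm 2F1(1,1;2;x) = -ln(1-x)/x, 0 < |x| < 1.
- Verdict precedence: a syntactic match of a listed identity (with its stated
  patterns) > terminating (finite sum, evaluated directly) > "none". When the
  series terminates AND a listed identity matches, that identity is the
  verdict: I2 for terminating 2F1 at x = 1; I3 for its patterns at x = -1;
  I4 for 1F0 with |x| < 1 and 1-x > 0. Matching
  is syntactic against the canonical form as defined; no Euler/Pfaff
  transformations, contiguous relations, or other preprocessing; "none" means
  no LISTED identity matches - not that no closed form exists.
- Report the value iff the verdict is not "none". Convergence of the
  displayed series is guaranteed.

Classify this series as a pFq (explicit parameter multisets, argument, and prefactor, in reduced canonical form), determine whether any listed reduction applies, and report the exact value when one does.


Structural cue: from the first term 5/7: the factor k^2 + 1 cancels (top and bottom), leaving C = 5/7, x = -7/6.
Ratio: r(k) = (-7/6) * (k-11) (k-3/2) (k-1/5) / [(k-1/3) (k+3) (k+1)] - rational in k, leading ratio (-7/6); with t_0 = 5/7, classification follows.

Reduced: x = -7/6, 3F2, upper = {-11, -3/2, -1/5}, lower = {-1/3, 3}, C = 5/7. Verdict: terminating - no listed pattern fits, but -11 in the upper list cuts the series at k = 11; direct evaluation. Its exact value is 1763290676979777446377/717488128000000000000.


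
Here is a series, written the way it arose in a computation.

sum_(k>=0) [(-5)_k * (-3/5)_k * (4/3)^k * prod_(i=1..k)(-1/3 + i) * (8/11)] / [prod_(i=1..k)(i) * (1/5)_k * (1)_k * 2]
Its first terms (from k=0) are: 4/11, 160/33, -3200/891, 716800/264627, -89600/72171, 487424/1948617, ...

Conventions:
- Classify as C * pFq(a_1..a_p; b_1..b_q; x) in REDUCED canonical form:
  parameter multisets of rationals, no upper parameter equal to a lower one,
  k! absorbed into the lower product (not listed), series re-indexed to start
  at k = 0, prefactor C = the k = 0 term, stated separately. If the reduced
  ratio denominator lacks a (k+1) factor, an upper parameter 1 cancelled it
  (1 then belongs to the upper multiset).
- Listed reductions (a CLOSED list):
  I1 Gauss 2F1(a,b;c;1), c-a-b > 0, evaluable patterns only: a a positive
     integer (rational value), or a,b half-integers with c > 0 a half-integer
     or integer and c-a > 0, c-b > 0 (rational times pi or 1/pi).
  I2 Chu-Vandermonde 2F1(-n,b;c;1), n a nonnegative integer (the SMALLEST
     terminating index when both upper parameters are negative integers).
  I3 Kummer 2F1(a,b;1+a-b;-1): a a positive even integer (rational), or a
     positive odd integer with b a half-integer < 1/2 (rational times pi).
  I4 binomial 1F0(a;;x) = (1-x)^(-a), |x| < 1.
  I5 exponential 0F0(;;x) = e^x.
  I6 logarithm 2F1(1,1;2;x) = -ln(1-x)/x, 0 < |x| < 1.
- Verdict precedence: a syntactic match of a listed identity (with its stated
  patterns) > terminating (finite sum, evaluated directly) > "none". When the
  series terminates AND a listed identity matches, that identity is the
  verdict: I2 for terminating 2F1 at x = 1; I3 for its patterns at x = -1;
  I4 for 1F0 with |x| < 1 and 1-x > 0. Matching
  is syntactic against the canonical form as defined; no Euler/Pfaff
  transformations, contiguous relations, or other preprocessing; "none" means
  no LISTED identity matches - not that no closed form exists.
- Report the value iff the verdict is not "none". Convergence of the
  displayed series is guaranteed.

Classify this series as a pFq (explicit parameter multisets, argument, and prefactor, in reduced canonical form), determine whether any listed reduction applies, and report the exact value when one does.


This is 4/11 * 3F2(-5, -3/5, 2/3; 1/5, 1; 4/3) in reduced canonical form. Verdict: terminating - upper parameter -5 makes this a finite sum (last index 5), evaluated exactly. Value: 71549572/21434787.

First insight: t_0 = 4/11 here, and the product of the first k integers (C = 4/11) is k!.
Consecutive-term ratio: r(k) = (4/3) * (k-5) (k-3/5) (k+2/3) / [(k+1/5) (k+1) (k+1)] - rational in k, leading ratio (4/3); with t_0 = 4/11, classification follows.


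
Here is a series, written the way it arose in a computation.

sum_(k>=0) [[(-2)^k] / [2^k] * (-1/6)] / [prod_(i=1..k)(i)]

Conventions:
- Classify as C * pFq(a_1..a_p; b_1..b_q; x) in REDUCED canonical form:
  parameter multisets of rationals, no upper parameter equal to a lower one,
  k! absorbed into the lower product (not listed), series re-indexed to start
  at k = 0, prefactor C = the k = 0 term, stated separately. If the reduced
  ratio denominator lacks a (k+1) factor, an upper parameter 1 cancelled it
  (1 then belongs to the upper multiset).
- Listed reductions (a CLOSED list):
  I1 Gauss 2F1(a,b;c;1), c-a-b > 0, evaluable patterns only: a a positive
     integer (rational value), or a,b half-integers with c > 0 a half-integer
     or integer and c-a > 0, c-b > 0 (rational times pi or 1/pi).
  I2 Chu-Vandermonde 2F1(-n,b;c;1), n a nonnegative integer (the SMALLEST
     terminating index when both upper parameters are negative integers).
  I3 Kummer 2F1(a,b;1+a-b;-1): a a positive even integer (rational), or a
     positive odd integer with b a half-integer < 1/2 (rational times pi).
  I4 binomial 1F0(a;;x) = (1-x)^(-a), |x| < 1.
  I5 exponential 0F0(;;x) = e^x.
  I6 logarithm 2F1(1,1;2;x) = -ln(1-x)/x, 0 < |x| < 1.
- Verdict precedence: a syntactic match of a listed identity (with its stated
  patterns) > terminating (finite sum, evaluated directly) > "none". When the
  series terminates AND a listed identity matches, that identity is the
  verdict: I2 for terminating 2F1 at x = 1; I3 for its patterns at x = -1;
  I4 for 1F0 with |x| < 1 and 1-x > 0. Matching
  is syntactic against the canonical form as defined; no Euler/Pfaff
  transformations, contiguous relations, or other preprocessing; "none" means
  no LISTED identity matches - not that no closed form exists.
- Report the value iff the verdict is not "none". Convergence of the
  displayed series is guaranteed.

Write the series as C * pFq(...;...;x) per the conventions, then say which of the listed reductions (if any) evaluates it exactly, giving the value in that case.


At argument -1: a 0F0 with upper {-}, lower {-}, scaled by C = -1/6. Verdict (x = -1): the exponential series (I5) applies (the 0F0 exponential series at x = -1). Its exact value is (-1/6) * e^(-1).

Key observation: t_0 being -1/6, the product of the first k integers (prefactor -1/6) is k!.
Ratio: r(k) = (-1) * 1 / [(k+1)] - rational in k, leading ratio (-1); with t_0 = -1/6, classification follows.


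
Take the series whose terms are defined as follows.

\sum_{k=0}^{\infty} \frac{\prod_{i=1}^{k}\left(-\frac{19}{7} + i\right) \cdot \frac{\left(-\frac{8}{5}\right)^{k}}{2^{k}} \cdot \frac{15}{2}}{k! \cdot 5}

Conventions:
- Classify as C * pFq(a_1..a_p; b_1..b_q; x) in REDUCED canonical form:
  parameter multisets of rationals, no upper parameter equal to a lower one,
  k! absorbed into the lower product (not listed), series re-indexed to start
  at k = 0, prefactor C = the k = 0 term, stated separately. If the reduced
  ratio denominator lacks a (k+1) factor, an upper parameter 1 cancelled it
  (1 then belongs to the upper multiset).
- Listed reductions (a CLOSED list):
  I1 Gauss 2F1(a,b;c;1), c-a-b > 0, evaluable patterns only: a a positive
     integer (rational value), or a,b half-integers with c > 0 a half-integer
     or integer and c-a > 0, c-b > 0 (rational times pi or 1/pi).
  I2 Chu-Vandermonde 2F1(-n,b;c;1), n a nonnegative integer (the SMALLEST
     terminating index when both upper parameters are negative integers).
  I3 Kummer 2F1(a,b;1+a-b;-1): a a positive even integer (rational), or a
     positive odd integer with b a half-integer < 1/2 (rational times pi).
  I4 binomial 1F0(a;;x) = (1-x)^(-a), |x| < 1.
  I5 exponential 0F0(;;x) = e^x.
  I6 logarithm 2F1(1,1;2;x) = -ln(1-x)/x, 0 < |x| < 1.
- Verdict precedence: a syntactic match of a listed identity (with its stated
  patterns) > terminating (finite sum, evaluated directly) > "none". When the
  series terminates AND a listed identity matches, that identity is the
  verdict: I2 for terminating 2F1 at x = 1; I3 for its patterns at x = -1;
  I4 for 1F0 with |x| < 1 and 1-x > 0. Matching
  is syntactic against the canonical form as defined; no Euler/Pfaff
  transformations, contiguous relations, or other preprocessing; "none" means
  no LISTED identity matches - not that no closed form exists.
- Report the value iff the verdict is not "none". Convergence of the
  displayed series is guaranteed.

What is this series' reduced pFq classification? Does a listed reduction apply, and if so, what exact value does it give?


This is \frac{3}{2} * 1F0(-\frac{12}{7}; -; -\frac{4}{5}) in reduced canonical form. Verdict: this is binomial (I4) (the 1F0 binomial series: exponent 12/7, x = -\frac{4}{5}). Its exact value is \frac{3}{2} \cdot \left(\frac{9}{5}\right)^{\frac{12}{7}}.

Key step: t_0 being \frac{3}{2}, the constant factors (prefactor 3/2) combine into one prefactor.
Term ratio: r(k) = -\frac{4}{5} * (k-\frac{12}{7}) / [(k+1)] - rational in k, leading ratio -\frac{4}{5}; with t_0 = \frac{3}{2}, classification follows.


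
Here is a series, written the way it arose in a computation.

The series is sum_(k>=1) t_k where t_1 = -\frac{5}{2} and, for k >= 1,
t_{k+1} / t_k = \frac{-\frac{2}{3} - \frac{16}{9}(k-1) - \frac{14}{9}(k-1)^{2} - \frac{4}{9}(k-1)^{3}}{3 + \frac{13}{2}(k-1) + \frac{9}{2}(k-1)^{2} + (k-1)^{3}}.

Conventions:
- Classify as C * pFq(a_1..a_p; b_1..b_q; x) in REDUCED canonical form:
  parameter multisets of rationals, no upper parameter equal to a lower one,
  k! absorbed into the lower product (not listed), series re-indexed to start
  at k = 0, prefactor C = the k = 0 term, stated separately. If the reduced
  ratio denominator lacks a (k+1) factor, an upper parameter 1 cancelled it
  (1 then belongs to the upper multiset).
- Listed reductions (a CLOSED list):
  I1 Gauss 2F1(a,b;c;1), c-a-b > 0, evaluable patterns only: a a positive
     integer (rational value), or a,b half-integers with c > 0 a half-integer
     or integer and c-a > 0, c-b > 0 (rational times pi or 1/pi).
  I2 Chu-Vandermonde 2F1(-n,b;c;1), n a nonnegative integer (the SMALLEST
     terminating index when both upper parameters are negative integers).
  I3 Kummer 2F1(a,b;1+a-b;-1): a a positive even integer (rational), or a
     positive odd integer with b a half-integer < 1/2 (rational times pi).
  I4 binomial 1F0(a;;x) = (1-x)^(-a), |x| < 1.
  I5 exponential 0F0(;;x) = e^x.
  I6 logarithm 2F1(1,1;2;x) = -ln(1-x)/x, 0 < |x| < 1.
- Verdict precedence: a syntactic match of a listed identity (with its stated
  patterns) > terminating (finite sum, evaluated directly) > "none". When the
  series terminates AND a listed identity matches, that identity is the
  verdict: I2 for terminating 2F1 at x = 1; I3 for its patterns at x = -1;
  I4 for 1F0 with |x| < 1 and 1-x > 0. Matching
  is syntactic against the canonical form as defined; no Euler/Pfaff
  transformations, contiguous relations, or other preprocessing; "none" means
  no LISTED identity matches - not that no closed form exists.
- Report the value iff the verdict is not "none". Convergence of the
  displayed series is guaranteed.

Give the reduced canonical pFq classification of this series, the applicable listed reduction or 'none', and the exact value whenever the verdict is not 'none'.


The series (x = -\frac{4}{9}) is 2F1: upper {1, 1}, lower {2}, prefactor -\frac{5}{2}. Verdict: the logarithmic series (I6) matches (the logarithm: parameters (1,1;2), x = -\frac{4}{9}). Value: \left(-\frac{45}{8}\right) \cdot \ln\left(\frac{13}{9}\right).

The tell: t_0 = -\frac{5}{2} here, and the ratio is unreduced: k + 3/2 divides both sides (C = -5/2, x = -4/9).
Ratio: r(k) = -\frac{4}{9} * (k+1) (k+1) / [(k+2) (k+1)] ; factor over Q: parameters, x = -\frac{4}{9}, and C = -\frac{5}{2}.


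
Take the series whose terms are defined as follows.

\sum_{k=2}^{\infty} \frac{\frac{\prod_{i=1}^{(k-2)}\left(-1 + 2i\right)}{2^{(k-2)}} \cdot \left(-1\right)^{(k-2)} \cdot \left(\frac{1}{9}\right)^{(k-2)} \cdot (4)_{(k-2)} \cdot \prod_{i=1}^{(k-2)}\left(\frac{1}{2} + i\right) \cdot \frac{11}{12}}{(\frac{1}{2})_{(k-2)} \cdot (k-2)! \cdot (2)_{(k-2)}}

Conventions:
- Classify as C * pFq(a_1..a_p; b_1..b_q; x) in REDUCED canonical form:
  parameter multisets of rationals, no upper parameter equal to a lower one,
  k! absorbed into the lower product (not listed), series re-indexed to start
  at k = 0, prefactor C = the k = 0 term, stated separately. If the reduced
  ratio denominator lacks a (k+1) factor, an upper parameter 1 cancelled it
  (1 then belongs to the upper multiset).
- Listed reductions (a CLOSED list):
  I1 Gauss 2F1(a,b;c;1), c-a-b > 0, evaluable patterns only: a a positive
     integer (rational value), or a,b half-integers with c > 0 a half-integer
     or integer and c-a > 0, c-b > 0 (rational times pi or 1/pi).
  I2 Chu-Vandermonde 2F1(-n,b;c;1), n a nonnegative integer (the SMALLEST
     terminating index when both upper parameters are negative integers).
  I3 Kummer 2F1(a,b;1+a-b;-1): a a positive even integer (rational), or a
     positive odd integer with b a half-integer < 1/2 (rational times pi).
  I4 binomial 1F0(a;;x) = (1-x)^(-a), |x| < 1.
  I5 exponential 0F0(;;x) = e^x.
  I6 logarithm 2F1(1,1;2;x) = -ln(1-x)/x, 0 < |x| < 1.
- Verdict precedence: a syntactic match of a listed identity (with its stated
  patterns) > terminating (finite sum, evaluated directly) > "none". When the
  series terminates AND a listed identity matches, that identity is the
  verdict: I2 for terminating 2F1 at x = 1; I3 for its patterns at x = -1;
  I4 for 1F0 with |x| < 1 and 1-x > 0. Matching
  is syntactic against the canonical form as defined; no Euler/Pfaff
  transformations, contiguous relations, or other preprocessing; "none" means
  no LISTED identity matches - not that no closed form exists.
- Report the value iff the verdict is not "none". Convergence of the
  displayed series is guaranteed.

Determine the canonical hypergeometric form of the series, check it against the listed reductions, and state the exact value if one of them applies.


Classification (C = \frac{11}{12}): 2F1 with upper {\frac{3}{2}, 4}, lower {2}, argument x = -\frac{1}{9}. Verdict: none (x = -\frac{1}{9}): each listed identity misses the multisets {\frac{3}{2}, 4} ; {2}.

Key step: t_0 being \frac{11}{12}, the running product (prefactor 11/12) telescopes to a rising factorial.
Step ratio: r(k) = -\frac{1}{9} * (k+\frac{3}{2}) (k+4) / [(k+2) (k+1)] - rational; roots negated = parameters, x = -\frac{1}{9}, C = \frac{11}{12}.


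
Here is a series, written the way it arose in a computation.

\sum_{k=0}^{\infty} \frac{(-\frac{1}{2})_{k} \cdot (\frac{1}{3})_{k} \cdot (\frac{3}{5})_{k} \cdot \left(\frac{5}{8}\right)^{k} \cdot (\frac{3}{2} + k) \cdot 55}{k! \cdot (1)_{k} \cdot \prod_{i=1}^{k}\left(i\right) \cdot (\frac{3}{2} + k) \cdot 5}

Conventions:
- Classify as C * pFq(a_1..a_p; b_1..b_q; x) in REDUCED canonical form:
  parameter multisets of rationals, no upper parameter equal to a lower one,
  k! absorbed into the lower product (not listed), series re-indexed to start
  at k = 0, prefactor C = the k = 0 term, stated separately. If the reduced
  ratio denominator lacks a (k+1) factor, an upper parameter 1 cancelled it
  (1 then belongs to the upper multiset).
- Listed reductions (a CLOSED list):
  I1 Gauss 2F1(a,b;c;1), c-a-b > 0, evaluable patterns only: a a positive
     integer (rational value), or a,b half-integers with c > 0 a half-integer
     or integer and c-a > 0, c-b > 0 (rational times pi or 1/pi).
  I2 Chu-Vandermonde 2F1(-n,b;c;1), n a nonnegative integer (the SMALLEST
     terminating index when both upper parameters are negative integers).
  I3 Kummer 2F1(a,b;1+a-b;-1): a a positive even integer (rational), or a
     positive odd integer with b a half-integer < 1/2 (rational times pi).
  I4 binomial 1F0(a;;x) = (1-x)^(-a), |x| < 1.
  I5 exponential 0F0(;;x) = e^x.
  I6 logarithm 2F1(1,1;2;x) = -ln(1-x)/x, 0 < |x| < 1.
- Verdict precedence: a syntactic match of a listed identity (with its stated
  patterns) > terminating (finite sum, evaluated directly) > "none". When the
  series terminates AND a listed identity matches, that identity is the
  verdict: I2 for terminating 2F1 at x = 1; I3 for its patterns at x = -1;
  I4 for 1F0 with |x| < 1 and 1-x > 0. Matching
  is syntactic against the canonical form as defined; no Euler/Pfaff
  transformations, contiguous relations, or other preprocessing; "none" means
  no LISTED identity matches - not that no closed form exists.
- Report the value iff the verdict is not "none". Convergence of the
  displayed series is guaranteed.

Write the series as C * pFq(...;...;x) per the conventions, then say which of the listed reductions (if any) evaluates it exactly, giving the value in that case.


Canonical form: C = 11 times 3F2 with upper {-\frac{1}{2}, \frac{1}{3}, \frac{3}{5}}, lower {1, 1}, x = \frac{5}{8}. Verdict: none. A 3F2 with upper {-\frac{1}{2}, \frac{1}{3}, \frac{3}{5}} fits none of I1-I6 at x = \frac{5}{8}; the sum runs forever.

Structural cue: with t_0 = 11, the lower running product (C = 11, x = 5/8) is a rising factorial.
Ratio: r(k) = \frac{5}{8} * (k-\frac{1}{2}) (k+\frac{1}{3}) (k+\frac{3}{5}) / [(k+1) (k+1) (k+1)] ; factor over Q: parameters, x = \frac{5}{8}, and C = 11.


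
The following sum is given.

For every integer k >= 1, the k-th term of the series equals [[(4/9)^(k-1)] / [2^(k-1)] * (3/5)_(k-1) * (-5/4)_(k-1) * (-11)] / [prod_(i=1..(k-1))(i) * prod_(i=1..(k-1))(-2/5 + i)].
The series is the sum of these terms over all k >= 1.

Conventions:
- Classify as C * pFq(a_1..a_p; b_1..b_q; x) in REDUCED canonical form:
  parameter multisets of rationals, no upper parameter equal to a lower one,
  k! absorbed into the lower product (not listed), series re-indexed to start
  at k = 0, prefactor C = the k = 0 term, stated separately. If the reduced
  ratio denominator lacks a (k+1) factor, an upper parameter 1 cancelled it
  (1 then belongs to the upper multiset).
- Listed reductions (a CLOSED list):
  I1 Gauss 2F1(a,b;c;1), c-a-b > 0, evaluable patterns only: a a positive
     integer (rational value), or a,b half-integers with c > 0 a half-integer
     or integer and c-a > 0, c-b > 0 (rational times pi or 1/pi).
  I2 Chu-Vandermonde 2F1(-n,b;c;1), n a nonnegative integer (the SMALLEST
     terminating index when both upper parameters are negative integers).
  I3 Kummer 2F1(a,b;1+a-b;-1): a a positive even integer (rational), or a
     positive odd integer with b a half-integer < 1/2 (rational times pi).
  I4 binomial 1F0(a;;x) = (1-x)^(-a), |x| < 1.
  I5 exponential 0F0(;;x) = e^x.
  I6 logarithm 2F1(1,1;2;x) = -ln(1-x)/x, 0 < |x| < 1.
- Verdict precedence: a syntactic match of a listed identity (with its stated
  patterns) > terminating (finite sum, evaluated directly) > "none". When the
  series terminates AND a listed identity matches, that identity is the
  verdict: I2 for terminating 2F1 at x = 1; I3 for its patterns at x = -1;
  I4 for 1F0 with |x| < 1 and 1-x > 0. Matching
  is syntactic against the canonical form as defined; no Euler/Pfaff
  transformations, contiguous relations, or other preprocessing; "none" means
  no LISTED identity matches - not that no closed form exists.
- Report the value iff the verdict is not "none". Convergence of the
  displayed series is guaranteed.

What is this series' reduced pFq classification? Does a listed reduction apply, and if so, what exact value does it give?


Classification (C = -11): 1F0 with upper {-5/4}, lower {-}, argument x = 2/9. Verdict: the binomial series (I4) applies (the 1F0 binomial series: exponent 5/4, x = 2/9). Value: (-11) * (7/9)^(5/4).

First insight: t_0 being -11, the parameter 3/5 appears in both the upper and lower lists and cancels.
Term ratio: r(k) = (2/9) * (k-5/4) / [(k+1)] - poly over poly, x = (2/9) from leading terms; C = -11 at k = 0.
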